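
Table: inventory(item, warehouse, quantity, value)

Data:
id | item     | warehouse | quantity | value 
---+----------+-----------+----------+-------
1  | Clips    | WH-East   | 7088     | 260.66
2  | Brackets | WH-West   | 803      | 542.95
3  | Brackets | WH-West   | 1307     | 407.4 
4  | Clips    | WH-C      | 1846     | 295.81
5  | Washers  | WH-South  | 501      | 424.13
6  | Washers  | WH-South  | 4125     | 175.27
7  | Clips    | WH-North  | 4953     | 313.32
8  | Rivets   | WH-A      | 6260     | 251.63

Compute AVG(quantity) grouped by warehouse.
SELECT warehouse, AVG(quantity) as result
FROM inventory
GROUP BY warehouse

Result:
  WH-A: 6260.00
  WH-C: 1846.00
  WH-East: 7088.00
  WH-North: 4953.00
  WH-South: 2313.00
  WH-West: 1055.00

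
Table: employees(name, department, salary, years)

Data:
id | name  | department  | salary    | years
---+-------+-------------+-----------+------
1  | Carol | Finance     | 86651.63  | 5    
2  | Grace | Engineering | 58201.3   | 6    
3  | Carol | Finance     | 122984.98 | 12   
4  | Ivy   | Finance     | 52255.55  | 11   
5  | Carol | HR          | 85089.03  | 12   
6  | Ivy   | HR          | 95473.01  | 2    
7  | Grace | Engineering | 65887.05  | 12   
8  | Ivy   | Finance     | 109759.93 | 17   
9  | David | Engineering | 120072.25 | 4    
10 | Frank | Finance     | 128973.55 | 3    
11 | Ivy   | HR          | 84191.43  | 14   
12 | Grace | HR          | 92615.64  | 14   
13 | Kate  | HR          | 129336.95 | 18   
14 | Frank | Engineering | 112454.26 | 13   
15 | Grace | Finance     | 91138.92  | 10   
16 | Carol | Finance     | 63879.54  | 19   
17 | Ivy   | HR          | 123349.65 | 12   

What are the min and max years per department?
SELECT department, MIN(years), MAX(years)
FROM employees
GROUP BY department

Result:
  Engineering: min=4, max=13
  Finance: min=3, max=19
  HR: min=2, max=18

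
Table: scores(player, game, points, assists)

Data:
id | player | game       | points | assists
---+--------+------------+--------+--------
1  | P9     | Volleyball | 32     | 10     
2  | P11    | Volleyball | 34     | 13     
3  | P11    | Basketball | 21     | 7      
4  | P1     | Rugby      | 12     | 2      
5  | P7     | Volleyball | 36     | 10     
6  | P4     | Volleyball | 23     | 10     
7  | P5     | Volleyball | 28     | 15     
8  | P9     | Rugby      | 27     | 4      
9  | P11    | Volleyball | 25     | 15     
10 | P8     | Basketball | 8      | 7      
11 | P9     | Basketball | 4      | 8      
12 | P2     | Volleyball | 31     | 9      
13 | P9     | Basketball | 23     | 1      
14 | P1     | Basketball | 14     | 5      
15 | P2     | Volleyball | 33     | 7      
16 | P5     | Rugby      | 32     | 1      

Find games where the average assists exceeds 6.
SELECT game, AVG(assists)
FROM scores
GROUP BY game
HAVING AVG(assists) > 6

Result:
  Volleyball: avg=11.13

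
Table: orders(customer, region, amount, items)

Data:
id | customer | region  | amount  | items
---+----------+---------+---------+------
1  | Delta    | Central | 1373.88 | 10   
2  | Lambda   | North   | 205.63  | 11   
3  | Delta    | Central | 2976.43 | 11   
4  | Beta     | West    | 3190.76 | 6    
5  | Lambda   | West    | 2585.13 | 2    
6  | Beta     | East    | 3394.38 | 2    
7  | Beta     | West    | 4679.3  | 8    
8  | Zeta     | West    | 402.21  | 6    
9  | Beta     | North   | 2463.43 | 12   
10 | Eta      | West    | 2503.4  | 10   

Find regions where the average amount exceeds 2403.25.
SELECT region, AVG(amount)
FROM orders
GROUP BY region
HAVING AVG(amount) > 2403.25

Result:
  East: avg=3394.38
  West: avg=2672.16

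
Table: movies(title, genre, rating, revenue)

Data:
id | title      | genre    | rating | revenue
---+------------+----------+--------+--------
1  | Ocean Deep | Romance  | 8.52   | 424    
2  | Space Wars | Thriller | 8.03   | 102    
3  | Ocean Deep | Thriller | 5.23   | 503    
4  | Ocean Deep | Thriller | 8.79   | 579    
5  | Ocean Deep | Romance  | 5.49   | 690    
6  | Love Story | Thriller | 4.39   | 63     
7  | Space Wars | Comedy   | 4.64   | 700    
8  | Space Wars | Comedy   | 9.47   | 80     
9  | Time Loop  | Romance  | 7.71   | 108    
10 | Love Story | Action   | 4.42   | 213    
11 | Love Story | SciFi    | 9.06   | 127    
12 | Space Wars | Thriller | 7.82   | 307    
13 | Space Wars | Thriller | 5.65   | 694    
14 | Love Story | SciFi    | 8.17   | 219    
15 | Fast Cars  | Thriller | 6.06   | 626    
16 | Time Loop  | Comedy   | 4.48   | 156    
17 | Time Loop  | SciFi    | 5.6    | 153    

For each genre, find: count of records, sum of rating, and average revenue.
SELECT genre,
       COUNT(*) as cnt,
       SUM(rating) as total_rating,
       AVG(revenue) as avg_revenue
FROM movies
GROUP BY genre

Result:
  Action: 1 records, 4.42 total rating, 213.00 avg revenue
  Comedy: 3 records, 18.59 total rating, 312.00 avg revenue
  Romance: 3 records, 21.72 total rating, 407.33 avg revenue
  SciFi: 3 records, 22.83 total rating, 166.33 avg revenue
  Thriller: 7 records, 45.97 total rating, 410.57 avg revenue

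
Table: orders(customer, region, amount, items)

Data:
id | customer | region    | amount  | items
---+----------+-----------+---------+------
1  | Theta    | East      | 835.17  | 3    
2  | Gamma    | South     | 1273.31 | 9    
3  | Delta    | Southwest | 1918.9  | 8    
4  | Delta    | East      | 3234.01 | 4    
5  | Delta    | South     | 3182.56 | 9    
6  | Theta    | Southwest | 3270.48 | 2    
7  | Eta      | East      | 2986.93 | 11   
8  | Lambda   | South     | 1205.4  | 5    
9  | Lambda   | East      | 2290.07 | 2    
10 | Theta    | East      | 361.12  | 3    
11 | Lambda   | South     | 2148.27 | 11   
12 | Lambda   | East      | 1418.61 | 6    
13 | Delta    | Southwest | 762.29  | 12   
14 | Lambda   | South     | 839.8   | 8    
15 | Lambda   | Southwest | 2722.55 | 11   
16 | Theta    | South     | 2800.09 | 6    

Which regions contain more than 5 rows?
SELECT region, COUNT(*) as cnt
FROM orders
GROUP BY region
HAVING COUNT(*) > 5

Result:
  East: 6
  South: 6

Note: HAVING filters groups after aggregation, WHERE filters rows before.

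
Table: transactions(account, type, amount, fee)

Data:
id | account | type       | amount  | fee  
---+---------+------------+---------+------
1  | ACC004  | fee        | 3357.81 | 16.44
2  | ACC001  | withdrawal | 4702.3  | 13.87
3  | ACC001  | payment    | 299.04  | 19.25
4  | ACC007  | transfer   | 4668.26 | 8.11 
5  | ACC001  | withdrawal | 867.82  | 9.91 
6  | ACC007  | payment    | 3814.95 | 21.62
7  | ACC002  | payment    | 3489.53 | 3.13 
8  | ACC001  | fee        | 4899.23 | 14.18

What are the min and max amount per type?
SELECT type, MIN(amount), MAX(amount)
FROM transactions
GROUP BY type

Result:
  fee: min=3357.81, max=4899.23
  payment: min=299.04, max=3814.95
  transfer: min=4668.26, max=4668.26
  withdrawal: min=867.82, max=4702.30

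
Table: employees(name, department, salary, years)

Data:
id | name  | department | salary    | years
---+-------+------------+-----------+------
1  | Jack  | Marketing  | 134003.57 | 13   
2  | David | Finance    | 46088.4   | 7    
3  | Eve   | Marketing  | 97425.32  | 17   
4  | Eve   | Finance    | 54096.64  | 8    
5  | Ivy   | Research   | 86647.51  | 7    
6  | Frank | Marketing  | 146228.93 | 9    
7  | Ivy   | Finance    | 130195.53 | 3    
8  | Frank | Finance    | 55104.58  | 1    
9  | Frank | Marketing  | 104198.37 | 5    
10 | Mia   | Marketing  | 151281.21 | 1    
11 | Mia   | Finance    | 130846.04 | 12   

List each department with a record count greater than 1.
SELECT department, COUNT(*) as cnt
FROM employees
GROUP BY department
HAVING COUNT(*) > 1

Result:
  Finance: 5
  Marketing: 5

Note: HAVING filters groups after aggregation, WHERE filters rows before.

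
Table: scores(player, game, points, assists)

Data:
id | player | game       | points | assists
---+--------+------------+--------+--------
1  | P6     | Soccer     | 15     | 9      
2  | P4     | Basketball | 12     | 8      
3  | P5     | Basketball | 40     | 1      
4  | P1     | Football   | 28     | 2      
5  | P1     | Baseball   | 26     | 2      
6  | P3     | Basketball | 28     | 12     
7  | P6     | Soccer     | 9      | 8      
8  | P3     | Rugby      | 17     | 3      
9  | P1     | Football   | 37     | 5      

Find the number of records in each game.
SELECT game, COUNT(*) as count
FROM scores
GROUP BY game

Result:
  Baseball: 1
  Basketball: 3
  Football: 2
  Rugby: 1
  Soccer: 2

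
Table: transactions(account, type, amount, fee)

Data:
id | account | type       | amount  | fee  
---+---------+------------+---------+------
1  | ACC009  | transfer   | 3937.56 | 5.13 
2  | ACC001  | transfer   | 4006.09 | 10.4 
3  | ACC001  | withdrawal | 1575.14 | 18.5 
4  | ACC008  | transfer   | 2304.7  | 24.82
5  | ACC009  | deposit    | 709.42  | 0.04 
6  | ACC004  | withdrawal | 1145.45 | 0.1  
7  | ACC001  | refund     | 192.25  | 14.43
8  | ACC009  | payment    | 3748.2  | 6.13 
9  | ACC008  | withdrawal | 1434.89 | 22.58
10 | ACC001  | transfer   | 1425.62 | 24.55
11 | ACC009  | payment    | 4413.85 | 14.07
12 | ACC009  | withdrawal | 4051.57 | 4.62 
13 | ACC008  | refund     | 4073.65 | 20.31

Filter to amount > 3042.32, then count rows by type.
SELECT type, COUNT(*)
FROM transactions
WHERE amount > 3042.32
GROUP BY type

Note: WHERE filters rows before grouping.

Result:
  payment: 2
  refund: 1
  transfer: 2
  withdrawal: 1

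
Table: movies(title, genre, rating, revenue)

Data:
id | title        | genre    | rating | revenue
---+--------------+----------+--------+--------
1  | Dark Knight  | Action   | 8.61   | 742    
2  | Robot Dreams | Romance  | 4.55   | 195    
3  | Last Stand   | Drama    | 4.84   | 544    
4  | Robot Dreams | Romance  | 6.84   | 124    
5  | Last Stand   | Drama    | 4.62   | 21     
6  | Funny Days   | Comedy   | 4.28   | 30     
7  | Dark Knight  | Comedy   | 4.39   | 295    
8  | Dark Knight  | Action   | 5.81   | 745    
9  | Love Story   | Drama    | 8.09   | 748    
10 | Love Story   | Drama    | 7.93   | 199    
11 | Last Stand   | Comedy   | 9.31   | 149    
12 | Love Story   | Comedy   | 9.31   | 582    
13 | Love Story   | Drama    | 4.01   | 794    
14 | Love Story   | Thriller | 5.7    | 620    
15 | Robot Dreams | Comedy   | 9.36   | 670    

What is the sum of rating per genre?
SELECT genre, SUM(rating) as result
FROM movies
GROUP BY genre

Result:
  Action: 14.42
  Comedy: 36.65
  Drama: 29.49
  Romance: 11.39
  Thriller: 5.70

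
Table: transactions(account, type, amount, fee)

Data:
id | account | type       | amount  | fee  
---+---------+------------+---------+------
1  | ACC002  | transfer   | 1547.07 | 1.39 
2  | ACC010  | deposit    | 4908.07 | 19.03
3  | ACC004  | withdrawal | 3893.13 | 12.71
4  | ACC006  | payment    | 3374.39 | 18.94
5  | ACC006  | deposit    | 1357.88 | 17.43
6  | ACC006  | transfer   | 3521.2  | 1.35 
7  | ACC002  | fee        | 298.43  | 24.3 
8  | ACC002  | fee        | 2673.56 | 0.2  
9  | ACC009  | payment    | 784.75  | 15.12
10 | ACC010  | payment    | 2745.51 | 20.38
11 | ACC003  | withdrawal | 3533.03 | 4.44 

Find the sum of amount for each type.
SELECT type, SUM(amount) as result
FROM transactions
GROUP BY type

Result:
  deposit: 6265.95
  fee: 2971.99
  payment: 6904.65
  transfer: 5068.27
  withdrawal: 7426.16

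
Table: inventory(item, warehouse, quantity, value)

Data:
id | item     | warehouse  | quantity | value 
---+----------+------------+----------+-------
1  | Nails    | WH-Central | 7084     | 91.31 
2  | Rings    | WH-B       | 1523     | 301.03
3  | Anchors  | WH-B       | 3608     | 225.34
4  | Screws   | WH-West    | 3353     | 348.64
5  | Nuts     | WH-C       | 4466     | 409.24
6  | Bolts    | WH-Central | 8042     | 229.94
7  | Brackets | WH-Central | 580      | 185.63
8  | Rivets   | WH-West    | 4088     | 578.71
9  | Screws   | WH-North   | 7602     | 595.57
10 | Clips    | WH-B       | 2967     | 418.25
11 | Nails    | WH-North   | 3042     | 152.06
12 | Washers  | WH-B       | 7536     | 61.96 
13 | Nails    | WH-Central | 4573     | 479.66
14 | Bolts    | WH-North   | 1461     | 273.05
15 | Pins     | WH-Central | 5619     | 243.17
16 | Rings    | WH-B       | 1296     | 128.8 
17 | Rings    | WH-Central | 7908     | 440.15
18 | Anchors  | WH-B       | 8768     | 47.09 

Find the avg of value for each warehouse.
SELECT warehouse, AVG(value) as result
FROM inventory
GROUP BY warehouse

Result:
  WH-B: 197.08
  WH-C: 409.24
  WH-Central: 278.31
  WH-North: 340.23
  WH-West: 463.68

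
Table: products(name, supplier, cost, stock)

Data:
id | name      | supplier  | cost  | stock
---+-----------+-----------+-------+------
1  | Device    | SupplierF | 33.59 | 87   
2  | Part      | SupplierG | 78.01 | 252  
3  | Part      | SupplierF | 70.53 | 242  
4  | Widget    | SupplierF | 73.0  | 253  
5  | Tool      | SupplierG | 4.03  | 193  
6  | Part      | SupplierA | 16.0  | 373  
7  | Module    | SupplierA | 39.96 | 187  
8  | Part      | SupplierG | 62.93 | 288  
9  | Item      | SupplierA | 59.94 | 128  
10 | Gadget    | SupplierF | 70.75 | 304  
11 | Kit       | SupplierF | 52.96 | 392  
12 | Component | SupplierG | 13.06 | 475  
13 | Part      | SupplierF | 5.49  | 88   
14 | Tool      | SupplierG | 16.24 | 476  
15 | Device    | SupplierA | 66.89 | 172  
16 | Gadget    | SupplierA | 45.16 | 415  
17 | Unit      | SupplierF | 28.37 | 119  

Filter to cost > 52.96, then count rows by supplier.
SELECT supplier, COUNT(*)
FROM products
WHERE cost > 52.96
GROUP BY supplier

Note: WHERE filters rows before grouping.

Result:
  SupplierA: 2
  SupplierF: 3
  SupplierG: 2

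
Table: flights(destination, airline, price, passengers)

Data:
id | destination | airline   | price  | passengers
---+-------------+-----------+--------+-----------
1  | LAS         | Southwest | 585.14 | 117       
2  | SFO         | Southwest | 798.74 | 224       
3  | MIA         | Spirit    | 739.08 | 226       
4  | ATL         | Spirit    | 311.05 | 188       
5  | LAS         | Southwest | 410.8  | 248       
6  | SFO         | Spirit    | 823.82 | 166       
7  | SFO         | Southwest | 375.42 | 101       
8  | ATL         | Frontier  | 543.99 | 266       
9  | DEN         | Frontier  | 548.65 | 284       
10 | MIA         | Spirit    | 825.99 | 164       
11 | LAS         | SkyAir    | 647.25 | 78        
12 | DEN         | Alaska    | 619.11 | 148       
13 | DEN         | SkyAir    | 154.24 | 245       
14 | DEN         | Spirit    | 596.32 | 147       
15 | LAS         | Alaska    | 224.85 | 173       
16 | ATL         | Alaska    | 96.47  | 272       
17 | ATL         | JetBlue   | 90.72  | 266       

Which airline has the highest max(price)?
SELECT airline, MAX(price) as val
FROM flights
GROUP BY airline
ORDER BY val DESC
LIMIT 1

Result: Spirit with max(price) = 825.99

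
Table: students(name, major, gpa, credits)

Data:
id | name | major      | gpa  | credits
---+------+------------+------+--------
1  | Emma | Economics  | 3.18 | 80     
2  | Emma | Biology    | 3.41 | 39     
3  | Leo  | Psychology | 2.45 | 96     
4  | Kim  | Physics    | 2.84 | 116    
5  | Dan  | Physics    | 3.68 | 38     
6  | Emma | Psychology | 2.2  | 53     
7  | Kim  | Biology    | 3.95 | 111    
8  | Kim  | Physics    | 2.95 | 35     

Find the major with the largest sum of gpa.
SELECT major, SUM(gpa) as val
FROM students
GROUP BY major
ORDER BY val DESC
LIMIT 1

Result: Physics with sum(gpa) = 9.47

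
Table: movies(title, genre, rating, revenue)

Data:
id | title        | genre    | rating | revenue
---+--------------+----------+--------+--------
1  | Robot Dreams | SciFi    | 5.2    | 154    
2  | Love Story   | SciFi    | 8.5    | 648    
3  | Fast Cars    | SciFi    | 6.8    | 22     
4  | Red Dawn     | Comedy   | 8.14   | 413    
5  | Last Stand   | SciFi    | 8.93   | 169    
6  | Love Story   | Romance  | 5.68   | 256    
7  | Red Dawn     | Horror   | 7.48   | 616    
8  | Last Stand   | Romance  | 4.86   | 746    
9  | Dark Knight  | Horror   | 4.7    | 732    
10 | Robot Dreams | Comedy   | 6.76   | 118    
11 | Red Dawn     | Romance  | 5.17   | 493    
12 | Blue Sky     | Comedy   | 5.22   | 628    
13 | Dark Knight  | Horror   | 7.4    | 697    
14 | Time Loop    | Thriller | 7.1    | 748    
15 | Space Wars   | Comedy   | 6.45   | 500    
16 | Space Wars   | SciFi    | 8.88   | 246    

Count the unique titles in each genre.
SELECT genre, COUNT(DISTINCT title)
FROM movies
GROUP BY genre

Result:
  Comedy: 4 distinct
  Horror: 2 distinct
  Romance: 3 distinct
  SciFi: 5 distinct
  Thriller: 1 distinct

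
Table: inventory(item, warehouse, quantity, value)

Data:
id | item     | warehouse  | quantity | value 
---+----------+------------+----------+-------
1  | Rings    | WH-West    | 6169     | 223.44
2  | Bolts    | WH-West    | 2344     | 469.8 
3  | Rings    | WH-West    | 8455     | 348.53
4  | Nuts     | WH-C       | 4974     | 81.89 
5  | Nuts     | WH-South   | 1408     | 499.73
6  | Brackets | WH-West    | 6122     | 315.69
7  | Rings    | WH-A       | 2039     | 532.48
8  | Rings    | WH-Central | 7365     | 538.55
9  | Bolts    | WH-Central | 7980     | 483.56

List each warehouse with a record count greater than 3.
SELECT warehouse, COUNT(*) as cnt
FROM inventory
GROUP BY warehouse
HAVING COUNT(*) > 3

Result:
  WH-West: 4

Note: HAVING filters groups after aggregation, WHERE filters rows before.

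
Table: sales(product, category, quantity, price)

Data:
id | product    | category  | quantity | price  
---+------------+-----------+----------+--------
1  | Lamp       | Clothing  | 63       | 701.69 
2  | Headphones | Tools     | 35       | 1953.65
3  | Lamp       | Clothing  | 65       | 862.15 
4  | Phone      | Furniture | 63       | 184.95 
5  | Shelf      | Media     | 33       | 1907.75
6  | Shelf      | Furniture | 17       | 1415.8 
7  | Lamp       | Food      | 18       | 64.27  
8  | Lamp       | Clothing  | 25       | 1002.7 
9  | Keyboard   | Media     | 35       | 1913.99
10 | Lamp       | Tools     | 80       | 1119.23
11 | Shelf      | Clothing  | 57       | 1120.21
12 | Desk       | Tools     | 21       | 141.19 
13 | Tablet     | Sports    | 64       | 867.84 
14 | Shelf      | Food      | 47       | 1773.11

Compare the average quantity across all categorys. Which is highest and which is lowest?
SELECT category, AVG(quantity)
FROM sales
GROUP BY category
ORDER BY AVG(quantity)

All groups:
  Food: 32.50
  Media: 34.00
  Furniture: 40.00
  Tools: 45.33
  Clothing: 52.50
  Sports: 64.00

Highest: Sports (64.00)
Lowest: Food (32.50)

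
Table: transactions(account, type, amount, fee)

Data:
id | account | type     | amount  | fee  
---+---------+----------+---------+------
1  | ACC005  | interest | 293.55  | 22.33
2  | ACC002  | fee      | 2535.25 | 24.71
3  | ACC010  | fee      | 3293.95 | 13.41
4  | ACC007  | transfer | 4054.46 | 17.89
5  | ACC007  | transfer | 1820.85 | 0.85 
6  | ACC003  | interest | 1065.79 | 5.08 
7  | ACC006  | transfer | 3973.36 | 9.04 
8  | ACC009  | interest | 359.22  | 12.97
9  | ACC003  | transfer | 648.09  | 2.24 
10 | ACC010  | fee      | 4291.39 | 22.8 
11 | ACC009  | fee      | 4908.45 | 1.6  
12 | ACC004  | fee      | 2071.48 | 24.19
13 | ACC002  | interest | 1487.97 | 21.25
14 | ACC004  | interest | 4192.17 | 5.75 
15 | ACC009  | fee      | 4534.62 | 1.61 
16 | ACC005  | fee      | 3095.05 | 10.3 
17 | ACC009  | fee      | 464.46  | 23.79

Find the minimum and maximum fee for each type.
SELECT type, MIN(fee), MAX(fee)
FROM transactions
GROUP BY type

Result:
  fee: min=1.60, max=24.71
  interest: min=5.08, max=22.33
  transfer: min=0.85, max=17.89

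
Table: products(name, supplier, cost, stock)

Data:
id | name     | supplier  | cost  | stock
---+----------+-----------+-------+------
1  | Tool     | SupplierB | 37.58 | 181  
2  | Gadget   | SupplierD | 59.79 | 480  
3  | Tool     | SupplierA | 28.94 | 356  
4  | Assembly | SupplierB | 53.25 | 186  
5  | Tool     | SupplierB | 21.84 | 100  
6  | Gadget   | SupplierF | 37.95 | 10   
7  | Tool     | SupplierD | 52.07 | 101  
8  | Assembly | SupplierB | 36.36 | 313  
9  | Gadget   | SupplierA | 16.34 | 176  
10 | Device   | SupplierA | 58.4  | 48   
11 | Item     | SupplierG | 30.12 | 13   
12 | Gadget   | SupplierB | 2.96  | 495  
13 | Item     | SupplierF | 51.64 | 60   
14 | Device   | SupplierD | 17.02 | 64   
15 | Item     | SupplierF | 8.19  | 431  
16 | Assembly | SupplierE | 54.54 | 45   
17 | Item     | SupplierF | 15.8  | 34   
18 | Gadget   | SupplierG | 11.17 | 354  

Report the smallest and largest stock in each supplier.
SELECT supplier, MIN(stock), MAX(stock)
FROM products
GROUP BY supplier

Result:
  SupplierA: min=48, max=356
  SupplierB: min=100, max=495
  SupplierD: min=64, max=480
  SupplierE: min=45, max=45
  SupplierF: min=10, max=431
  SupplierG: min=13, max=354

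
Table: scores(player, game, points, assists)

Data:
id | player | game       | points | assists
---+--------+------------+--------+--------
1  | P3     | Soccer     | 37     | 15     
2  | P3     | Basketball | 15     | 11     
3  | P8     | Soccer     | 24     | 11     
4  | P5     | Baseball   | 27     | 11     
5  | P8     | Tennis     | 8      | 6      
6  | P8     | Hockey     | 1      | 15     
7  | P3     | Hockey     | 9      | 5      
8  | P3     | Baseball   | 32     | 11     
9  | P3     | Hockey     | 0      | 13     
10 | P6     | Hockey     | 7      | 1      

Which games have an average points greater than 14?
SELECT game, AVG(points)
FROM scores
GROUP BY game
HAVING AVG(points) > 14

Result:
  Baseball: avg=29.50
  Basketball: avg=15.00
  Soccer: avg=30.50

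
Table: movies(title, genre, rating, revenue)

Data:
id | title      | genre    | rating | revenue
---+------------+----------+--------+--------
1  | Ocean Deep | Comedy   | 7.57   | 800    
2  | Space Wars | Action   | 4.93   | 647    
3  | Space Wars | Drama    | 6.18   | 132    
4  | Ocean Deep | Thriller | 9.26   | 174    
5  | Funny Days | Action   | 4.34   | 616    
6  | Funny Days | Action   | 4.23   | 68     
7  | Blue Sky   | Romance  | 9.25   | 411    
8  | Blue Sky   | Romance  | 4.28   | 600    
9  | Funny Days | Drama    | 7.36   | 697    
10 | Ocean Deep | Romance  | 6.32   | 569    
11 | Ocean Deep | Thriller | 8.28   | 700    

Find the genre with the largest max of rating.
SELECT genre, MAX(rating) as val
FROM movies
GROUP BY genre
ORDER BY val DESC
LIMIT 1

Result: Thriller with max(rating) = 9.26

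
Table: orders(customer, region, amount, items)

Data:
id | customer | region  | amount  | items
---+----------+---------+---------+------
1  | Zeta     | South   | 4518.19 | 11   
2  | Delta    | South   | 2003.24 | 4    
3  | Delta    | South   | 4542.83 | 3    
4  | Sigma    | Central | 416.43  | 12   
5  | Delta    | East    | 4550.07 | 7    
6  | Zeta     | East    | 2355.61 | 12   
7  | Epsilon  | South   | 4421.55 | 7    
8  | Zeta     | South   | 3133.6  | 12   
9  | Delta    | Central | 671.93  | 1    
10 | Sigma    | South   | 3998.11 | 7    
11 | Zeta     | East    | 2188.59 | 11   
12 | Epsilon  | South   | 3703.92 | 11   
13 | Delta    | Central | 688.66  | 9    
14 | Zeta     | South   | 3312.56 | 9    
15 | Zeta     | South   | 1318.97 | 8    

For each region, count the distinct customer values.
SELECT region, COUNT(DISTINCT customer)
FROM orders
GROUP BY region

Result:
  Central: 2 distinct
  East: 2 distinct
  South: 4 distinct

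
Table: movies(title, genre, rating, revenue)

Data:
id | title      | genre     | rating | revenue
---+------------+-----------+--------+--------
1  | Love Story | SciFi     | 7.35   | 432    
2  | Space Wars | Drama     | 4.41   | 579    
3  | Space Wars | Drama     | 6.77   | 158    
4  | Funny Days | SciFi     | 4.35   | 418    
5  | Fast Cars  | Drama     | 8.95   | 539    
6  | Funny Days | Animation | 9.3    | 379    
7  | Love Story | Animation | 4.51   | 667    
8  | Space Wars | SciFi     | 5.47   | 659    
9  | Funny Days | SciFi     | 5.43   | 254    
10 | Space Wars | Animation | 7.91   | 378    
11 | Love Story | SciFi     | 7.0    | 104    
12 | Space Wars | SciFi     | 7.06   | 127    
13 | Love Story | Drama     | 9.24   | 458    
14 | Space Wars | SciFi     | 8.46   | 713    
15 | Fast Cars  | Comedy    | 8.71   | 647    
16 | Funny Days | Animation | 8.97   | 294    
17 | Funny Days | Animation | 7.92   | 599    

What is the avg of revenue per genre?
SELECT genre, AVG(revenue) as result
FROM movies
GROUP BY genre

Result:
  Animation: 463.40
  Comedy: 647.00
  Drama: 433.50
  SciFi: 386.71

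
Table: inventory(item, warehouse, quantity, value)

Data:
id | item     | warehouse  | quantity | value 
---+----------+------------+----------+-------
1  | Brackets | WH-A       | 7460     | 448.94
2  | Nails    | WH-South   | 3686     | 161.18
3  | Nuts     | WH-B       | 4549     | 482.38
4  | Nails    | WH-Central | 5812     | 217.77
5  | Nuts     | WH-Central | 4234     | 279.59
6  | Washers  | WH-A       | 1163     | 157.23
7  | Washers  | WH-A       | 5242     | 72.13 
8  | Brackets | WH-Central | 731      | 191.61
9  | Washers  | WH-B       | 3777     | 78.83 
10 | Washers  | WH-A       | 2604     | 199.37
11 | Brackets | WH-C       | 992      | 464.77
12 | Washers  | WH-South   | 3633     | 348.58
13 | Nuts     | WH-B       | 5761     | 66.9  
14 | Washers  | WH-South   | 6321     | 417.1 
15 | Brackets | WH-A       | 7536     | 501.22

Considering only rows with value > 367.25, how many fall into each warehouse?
SELECT warehouse, COUNT(*)
FROM inventory
WHERE value > 367.25
GROUP BY warehouse

Note: WHERE filters rows before grouping.

Result:
  WH-A: 2
  WH-B: 1
  WH-C: 1
  WH-South: 1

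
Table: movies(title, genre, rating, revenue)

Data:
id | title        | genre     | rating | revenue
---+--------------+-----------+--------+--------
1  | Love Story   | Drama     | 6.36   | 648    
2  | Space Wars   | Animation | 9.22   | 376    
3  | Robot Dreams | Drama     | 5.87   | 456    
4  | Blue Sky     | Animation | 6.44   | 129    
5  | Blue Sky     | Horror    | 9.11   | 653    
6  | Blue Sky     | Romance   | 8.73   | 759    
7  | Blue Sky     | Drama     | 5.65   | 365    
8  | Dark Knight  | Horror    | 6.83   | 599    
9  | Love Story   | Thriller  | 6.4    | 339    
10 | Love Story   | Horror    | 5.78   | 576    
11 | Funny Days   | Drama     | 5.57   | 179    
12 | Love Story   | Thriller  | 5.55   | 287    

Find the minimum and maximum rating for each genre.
SELECT genre, MIN(rating), MAX(rating)
FROM movies
GROUP BY genre

Result:
  Animation: min=6.44, max=9.22
  Drama: min=5.57, max=6.36
  Horror: min=5.78, max=9.11
  Romance: min=8.73, max=8.73
  Thriller: min=5.55, max=6.40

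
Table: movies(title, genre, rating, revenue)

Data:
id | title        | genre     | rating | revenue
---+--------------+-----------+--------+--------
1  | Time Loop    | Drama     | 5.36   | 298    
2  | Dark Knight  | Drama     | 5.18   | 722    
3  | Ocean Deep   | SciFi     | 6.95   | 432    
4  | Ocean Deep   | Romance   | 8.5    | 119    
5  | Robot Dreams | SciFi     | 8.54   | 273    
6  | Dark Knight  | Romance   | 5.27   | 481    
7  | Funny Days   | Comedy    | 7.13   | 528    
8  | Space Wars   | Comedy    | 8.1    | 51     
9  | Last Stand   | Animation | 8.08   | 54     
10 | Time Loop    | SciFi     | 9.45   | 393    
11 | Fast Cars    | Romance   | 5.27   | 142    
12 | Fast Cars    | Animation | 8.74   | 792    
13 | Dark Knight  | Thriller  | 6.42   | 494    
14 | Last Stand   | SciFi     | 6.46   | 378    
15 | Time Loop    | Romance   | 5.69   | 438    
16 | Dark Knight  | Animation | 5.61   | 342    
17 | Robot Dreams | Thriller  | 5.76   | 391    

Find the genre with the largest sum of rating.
SELECT genre, SUM(rating) as val
FROM movies
GROUP BY genre
ORDER BY val DESC
LIMIT 1

Result: SciFi with sum(rating) = 31.40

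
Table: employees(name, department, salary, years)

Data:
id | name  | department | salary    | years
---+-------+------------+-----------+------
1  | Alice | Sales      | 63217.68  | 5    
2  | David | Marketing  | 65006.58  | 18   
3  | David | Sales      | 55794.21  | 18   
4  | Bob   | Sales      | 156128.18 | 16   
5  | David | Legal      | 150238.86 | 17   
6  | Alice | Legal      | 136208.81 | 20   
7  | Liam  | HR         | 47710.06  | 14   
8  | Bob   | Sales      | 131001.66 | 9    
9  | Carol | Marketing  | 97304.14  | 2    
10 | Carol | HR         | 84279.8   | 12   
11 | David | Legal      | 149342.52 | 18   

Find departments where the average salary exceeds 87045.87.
SELECT department, AVG(salary)
FROM employees
GROUP BY department
HAVING AVG(salary) > 87045.87

Result:
  Legal: avg=145263.40
  Sales: avg=101535.43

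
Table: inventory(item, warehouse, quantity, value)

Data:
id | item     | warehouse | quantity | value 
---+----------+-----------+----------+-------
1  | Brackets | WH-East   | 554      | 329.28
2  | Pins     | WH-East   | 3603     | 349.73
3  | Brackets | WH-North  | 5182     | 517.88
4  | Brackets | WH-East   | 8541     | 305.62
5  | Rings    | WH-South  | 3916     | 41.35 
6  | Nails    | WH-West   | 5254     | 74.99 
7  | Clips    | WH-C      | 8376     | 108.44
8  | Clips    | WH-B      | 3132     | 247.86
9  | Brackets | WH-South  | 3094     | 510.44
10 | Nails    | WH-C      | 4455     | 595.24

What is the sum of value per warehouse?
SELECT warehouse, SUM(value) as result
FROM inventory
GROUP BY warehouse

Result:
  WH-B: 247.86
  WH-C: 703.68
  WH-East: 984.63
  WH-North: 517.88
  WH-South: 551.79
  WH-West: 74.99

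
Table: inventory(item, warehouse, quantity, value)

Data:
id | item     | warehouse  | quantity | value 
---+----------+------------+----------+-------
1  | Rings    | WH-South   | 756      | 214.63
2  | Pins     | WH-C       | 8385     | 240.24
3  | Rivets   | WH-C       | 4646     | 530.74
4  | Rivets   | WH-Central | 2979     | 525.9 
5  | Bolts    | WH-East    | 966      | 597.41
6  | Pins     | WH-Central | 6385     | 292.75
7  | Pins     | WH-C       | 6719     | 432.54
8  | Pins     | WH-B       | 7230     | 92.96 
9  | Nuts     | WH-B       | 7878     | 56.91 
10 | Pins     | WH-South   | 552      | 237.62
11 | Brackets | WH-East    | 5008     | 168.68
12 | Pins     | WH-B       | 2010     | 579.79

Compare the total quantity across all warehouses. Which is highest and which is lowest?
SELECT warehouse, SUM(quantity)
FROM inventory
GROUP BY warehouse
ORDER BY SUM(quantity)

All groups:
  WH-South: 1308
  WH-East: 5974
  WH-Central: 9364
  WH-B: 17118
  WH-C: 19750

Highest: WH-C (19750)
Lowest: WH-South (1308)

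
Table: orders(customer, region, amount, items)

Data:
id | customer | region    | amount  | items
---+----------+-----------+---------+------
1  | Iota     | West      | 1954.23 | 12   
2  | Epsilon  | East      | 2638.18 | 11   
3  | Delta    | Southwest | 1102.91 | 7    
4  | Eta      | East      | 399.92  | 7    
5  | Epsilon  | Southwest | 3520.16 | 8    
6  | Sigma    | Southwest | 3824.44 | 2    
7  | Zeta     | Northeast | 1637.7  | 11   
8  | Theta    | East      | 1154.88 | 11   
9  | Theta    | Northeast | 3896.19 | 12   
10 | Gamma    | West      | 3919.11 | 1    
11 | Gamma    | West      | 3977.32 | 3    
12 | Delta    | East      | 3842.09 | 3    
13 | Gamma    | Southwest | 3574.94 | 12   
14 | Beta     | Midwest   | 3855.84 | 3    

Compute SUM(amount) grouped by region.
SELECT region, SUM(amount) as result
FROM orders
GROUP BY region

Result:
  East: 8035.07
  Midwest: 3855.84
  Northeast: 5533.89
  Southwest: 12022.45
  West: 9850.66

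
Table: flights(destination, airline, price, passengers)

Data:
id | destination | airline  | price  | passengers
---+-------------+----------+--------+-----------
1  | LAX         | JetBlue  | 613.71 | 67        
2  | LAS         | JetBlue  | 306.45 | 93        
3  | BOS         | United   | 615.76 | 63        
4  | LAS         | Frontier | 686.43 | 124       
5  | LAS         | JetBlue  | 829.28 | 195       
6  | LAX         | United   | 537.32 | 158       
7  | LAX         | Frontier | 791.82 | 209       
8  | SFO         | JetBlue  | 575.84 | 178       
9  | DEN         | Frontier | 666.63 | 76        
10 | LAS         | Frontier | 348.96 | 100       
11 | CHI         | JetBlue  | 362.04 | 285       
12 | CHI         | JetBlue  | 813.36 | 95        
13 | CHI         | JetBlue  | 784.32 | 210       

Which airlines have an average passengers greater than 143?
SELECT airline, AVG(passengers)
FROM flights
GROUP BY airline
HAVING AVG(passengers) > 143

Result:
  JetBlue: avg=160.43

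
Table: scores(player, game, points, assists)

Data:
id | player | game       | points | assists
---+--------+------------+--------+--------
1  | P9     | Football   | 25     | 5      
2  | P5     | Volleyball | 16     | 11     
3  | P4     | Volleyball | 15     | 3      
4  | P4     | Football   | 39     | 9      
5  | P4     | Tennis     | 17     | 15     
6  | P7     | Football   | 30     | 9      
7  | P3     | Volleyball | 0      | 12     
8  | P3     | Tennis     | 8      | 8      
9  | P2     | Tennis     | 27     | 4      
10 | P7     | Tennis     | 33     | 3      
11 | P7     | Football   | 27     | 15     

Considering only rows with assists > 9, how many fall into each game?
SELECT game, COUNT(*)
FROM scores
WHERE assists > 9
GROUP BY game

Note: WHERE filters rows before grouping.

Result:
  Football: 1
  Tennis: 1
  Volleyball: 2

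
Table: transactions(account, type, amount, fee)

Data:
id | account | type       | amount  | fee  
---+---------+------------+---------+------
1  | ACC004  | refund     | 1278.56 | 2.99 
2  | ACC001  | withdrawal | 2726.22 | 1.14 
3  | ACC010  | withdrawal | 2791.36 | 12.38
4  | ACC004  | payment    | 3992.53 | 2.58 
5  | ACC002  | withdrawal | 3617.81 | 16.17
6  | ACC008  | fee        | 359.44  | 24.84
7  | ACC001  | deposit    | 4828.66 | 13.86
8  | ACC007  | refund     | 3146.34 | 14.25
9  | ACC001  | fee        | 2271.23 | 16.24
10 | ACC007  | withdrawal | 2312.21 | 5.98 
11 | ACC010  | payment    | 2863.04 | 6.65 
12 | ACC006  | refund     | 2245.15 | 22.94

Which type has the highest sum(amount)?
SELECT type, SUM(amount) as val
FROM transactions
GROUP BY type
ORDER BY val DESC
LIMIT 1

Result: withdrawal with sum(amount) = 11447.60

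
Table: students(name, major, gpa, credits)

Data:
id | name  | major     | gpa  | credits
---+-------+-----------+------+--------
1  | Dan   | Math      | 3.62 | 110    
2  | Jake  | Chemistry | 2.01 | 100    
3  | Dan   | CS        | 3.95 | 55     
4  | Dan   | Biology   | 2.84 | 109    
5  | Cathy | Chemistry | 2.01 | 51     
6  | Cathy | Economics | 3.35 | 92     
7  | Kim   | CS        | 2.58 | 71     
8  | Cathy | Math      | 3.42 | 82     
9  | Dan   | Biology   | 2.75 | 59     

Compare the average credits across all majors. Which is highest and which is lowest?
SELECT major, AVG(credits)
FROM students
GROUP BY major
ORDER BY AVG(credits)

All groups:
  CS: 63.00
  Chemistry: 75.50
  Biology: 84.00
  Economics: 92.00
  Math: 96.00

Highest: Math (96.00)
Lowest: CS (63.00)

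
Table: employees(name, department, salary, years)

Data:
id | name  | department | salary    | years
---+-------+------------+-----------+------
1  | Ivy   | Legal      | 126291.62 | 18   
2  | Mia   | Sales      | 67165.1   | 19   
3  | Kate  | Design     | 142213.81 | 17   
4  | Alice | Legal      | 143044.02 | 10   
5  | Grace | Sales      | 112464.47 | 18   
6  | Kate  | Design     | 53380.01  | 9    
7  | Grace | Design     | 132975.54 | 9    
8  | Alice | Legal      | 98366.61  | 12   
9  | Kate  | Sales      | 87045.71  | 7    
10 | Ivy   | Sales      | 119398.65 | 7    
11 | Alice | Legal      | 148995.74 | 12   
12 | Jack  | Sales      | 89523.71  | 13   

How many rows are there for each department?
SELECT department, COUNT(*) as count
FROM employees
GROUP BY department

Result:
  Design: 3
  Legal: 4
  Sales: 5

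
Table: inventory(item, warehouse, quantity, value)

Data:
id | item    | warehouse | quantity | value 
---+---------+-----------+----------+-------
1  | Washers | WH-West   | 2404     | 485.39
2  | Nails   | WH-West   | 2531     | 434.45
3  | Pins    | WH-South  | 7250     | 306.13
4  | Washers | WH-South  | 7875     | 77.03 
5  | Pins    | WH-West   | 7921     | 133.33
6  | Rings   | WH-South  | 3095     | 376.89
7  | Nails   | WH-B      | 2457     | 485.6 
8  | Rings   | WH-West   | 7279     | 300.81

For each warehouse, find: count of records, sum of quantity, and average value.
SELECT warehouse,
       COUNT(*) as cnt,
       SUM(quantity) as total_quantity,
       AVG(value) as avg_value
FROM inventory
GROUP BY warehouse

Result:
  WH-B: 1 records, 2457 total quantity, 485.60 avg value
  WH-South: 3 records, 18220 total quantity, 253.35 avg value
  WH-West: 4 records, 20135 total quantity, 338.50 avg value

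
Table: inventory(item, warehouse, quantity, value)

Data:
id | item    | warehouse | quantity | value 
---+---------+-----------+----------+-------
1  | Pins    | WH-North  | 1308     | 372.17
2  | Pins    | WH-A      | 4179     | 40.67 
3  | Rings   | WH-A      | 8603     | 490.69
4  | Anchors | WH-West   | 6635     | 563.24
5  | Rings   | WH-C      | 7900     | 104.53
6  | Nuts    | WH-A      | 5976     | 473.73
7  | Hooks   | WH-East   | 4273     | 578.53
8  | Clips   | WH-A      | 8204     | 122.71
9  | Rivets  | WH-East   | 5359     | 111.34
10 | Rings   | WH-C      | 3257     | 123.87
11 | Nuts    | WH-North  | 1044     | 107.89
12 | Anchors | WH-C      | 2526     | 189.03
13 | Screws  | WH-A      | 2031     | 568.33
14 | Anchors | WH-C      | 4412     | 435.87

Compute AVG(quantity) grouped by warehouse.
SELECT warehouse, AVG(quantity) as result
FROM inventory
GROUP BY warehouse

Result:
  WH-A: 5798.60
  WH-C: 4523.75
  WH-East: 4816.00
  WH-North: 1176.00
  WH-West: 6635.00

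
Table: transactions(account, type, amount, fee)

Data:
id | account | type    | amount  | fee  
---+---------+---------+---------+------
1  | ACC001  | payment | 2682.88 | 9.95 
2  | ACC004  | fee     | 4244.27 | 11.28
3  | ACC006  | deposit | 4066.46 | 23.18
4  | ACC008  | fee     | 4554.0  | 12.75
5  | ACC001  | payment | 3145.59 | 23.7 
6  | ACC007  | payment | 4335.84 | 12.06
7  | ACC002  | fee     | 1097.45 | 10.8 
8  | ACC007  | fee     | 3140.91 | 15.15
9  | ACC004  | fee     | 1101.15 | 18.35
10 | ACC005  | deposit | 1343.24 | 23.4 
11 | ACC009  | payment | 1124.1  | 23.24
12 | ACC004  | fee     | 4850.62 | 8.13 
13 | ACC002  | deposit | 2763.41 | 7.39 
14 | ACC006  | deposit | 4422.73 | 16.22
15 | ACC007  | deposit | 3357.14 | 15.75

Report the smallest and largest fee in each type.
SELECT type, MIN(fee), MAX(fee)
FROM transactions
GROUP BY type

Result:
  deposit: min=7.39, max=23.40
  fee: min=8.13, max=18.35
  payment: min=9.95, max=23.70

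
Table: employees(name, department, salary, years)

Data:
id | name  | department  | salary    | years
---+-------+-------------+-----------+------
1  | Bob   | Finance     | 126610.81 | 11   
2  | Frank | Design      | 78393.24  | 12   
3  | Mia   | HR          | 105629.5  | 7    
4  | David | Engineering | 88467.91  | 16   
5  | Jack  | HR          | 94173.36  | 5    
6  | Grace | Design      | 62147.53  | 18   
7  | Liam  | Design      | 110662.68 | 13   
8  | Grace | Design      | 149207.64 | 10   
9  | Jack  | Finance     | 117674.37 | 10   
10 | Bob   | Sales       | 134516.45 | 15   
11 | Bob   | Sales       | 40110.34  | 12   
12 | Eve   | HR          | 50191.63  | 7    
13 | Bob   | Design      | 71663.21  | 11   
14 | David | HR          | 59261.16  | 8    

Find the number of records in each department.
SELECT department, COUNT(*) as count
FROM employees
GROUP BY department

Result:
  Design: 5
  Engineering: 1
  Finance: 2
  HR: 4
  Sales: 2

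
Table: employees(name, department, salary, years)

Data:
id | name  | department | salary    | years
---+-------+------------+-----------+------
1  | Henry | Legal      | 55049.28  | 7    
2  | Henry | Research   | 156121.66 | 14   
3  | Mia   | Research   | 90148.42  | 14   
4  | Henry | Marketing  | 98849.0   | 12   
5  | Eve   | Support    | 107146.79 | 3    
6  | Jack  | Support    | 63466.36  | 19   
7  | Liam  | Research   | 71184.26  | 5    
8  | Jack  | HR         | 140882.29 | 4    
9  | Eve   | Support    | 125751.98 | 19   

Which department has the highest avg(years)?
SELECT department, AVG(years) as val
FROM employees
GROUP BY department
ORDER BY val DESC
LIMIT 1

Result: Support with avg(years) = 13.67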